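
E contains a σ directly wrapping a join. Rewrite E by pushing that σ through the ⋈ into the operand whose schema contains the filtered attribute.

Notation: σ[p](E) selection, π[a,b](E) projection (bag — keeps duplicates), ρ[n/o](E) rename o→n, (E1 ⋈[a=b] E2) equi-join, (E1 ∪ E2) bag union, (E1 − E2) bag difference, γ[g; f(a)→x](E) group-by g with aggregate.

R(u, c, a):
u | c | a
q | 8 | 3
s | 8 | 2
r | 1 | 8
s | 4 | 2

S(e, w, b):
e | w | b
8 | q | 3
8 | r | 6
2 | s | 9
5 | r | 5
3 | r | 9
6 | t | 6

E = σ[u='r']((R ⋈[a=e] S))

σ filters on u, owned by the left side.
E' = (σ[u='r'](R) ⋈[a=e] S)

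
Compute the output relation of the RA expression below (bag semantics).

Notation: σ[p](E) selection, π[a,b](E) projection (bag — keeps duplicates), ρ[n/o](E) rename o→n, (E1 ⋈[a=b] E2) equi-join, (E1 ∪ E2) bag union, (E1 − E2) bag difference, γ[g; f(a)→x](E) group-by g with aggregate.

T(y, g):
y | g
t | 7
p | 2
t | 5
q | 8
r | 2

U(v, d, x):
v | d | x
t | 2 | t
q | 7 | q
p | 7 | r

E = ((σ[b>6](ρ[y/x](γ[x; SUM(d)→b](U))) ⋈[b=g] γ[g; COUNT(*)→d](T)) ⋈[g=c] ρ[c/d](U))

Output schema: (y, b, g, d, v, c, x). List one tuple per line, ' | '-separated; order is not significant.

Subexpression sizes:
  U → 3
  γ[x; SUM(d)→b](U) → 3
  ρ[y/x](γ[x; SUM(d)→b](U)) → 3
  σ[b>6](ρ[y/x](γ[x; SUM(d)→b](U))) → 2
  T → 5
  γ[g; COUNT(*)→d](T) → 4
  (σ[b>6](ρ[y/x](γ[x; SUM(d)→b](U))) ⋈[b=g] γ[g; COUNT(*)→d](T)) → 2
  U → 3
  ρ[c/d](U) → 3
  ((σ[b>6](ρ[y/x](γ[x; SUM(d)→b](U))) ⋈[b=g] γ[g; COUNT(*)→d](T)) ⋈[g=c] ρ[c/d](U)) → 4

== RESULT ==
y | b | g | d | v | c | x
q | 7 | 7 | 1 | p | 7 | r
q | 7 | 7 | 1 | q | 7 | q
r | 7 | 7 | 1 | p | 7 | r
r | 7 | 7 | 1 | q | 7 | q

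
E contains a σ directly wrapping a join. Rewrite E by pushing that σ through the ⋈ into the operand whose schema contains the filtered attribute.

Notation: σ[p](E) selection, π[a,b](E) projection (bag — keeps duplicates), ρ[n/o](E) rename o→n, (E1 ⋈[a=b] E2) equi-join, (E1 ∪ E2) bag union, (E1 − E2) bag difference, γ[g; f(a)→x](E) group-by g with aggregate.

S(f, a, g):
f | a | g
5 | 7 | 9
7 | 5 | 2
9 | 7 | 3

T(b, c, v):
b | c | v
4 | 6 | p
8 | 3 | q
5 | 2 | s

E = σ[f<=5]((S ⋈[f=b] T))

σ filters on f, owned by the left side.
E' = (σ[f<=5](S) ⋈[f=b] T)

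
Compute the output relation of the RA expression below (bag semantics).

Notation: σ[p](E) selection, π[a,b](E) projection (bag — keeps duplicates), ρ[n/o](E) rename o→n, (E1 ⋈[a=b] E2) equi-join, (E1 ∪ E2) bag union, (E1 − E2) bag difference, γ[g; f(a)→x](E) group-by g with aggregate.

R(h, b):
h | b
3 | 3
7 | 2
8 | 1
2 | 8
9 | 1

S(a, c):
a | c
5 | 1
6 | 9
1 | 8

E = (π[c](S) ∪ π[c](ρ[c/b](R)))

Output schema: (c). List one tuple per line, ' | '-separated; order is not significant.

Row counts bottom-up:
  S → 3
  π[c](S) → 3
  R → 5
  ρ[c/b](R) → 5
  π[c](ρ[c/b](R)) → 5
  (π[c](S) ∪ π[c](ρ[c/b](R))) → 8

== RESULT ==
c
1
1
1
2
3
8
8
9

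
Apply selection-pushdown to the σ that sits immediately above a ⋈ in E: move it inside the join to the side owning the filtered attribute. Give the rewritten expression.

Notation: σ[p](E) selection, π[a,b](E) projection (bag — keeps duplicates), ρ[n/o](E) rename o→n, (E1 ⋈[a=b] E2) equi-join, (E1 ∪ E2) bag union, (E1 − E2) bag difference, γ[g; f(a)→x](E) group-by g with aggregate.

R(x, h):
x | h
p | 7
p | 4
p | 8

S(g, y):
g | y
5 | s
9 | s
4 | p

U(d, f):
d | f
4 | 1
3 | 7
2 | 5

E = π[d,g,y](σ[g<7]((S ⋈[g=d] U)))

σ filters on g, owned by the left side.
E' = π[d,g,y]((σ[g<7](S) ⋈[g=d] U))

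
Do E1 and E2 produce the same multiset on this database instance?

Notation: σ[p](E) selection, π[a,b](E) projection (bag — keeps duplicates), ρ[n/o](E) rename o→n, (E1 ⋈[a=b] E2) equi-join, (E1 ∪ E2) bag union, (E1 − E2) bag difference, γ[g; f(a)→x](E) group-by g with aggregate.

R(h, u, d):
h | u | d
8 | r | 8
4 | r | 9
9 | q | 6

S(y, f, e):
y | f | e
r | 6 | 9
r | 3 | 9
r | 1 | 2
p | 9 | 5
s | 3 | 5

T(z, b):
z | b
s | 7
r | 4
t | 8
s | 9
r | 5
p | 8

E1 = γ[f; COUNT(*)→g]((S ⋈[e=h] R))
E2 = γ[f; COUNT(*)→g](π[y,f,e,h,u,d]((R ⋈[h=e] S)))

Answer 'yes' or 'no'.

E1 subexpression sizes:
  S → 5
  R → 3
  (S ⋈[e=h] R) → 2
  γ[f; COUNT(*)→g]((S ⋈[e=h] R)) → 2
E2 subexpression sizes:
  R → 3
  S → 5
  (R ⋈[h=e] S) → 2
  π[y,f,e,h,u,d]((R ⋈[h=e] S)) → 2
  γ[f; COUNT(*)→g](π[y,f,e,h,u,d]((R ⋈[h=e] S))) → 2

E1 and E2 produce the same multiset:
f | g
3 | 1
6 | 1

yes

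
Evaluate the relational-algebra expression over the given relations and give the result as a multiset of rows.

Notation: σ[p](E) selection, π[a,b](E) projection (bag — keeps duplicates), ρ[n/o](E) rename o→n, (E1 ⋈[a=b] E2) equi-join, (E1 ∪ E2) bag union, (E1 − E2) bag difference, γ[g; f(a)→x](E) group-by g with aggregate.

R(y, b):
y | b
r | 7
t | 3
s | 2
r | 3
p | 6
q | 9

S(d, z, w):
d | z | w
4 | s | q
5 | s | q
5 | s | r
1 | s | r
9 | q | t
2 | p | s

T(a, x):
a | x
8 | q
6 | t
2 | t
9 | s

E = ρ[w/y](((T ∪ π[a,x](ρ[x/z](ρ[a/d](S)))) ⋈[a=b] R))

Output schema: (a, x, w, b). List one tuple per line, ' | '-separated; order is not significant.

Per-node cardinality:
  T → 4
  S → 6
  ρ[a/d](S) → 6
  ρ[x/z](ρ[a/d](S)) → 6
  π[a,x](ρ[x/z](ρ[a/d](S))) → 6
  (T ∪ π[a,x](ρ[x/z](ρ[a/d](S)))) → 10
  R → 6
  ((T ∪ π[a,x](ρ[x/z](ρ[a/d](S)))) ⋈[a=b] R) → 5
  ρ[w/y](((T ∪ π[a,x](ρ[x/z](ρ[a/d](S)))) ⋈[a=b] R)) → 5

== RESULT ==
a | x | w | b
2 | p | s | 2
2 | t | s | 2
6 | t | p | 6
9 | q | q | 9
9 | s | q | 9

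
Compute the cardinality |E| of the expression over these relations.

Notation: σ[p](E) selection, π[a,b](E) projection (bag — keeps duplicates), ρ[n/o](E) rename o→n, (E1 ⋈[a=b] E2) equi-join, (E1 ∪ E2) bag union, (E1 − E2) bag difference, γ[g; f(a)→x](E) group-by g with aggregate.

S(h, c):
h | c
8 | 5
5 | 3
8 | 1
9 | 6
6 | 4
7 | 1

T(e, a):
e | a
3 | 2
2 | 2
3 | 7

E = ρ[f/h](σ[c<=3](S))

Stepwise |·|:
  S → 6
  σ[c<=3](S) → 3
  ρ[f/h](σ[c<=3](S)) → 3

|E| = 3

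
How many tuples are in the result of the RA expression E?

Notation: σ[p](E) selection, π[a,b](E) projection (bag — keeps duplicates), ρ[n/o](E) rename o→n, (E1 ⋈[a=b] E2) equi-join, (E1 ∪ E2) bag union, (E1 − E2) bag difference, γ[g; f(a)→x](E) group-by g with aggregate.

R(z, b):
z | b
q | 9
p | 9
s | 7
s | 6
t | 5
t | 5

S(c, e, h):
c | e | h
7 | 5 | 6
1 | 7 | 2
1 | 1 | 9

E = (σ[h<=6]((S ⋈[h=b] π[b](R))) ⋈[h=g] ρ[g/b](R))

Subexpression sizes:
  S → 3
  R → 6
  π[b](R) → 6
  (S ⋈[h=b] π[b](R)) → 3
  σ[h<=6]((S ⋈[h=b] π[b](R))) → 1
  R → 6
  ρ[g/b](R) → 6
  (σ[h<=6]((S ⋈[h=b] π[b](R))) ⋈[h=g] ρ[g/b](R)) → 1

|E| = 1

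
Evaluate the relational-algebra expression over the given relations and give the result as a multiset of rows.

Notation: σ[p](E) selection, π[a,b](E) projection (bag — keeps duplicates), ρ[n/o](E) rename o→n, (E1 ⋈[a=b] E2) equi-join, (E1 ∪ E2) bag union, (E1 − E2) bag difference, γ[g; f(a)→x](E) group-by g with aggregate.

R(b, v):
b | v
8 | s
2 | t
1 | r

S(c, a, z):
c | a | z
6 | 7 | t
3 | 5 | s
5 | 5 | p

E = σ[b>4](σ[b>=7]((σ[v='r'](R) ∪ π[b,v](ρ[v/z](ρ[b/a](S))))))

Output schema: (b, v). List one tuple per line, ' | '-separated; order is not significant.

Subexpression sizes:
  R → 3
  σ[v='r'](R) → 1
  S → 3
  ρ[b/a](S) → 3
  ρ[v/z](ρ[b/a](S)) → 3
  π[b,v](ρ[v/z](ρ[b/a](S))) → 3
  (σ[v='r'](R) ∪ π[b,v](ρ[v/z](ρ[b/a](S)))) → 4
  σ[b>=7]((σ[v='r'](R) ∪ π[b,v](ρ[v/z](ρ[b/a](S))))) → 1
  σ[b>4](σ[b>=7]((σ[v='r'](R) ∪ π[b,v](ρ[v/z](ρ[b/a](S)))))) → 1

== RESULT ==
b | v
7 | t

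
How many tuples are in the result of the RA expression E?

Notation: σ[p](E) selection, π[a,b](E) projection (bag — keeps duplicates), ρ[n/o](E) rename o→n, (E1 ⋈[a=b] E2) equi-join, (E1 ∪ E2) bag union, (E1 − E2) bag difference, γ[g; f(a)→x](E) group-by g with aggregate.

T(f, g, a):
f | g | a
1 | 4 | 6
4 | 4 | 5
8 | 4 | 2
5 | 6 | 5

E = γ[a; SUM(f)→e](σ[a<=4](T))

Row counts bottom-up:
  T → 4
  σ[a<=4](T) → 1
  γ[a; SUM(f)→e](σ[a<=4](T)) → 1

|E| = 1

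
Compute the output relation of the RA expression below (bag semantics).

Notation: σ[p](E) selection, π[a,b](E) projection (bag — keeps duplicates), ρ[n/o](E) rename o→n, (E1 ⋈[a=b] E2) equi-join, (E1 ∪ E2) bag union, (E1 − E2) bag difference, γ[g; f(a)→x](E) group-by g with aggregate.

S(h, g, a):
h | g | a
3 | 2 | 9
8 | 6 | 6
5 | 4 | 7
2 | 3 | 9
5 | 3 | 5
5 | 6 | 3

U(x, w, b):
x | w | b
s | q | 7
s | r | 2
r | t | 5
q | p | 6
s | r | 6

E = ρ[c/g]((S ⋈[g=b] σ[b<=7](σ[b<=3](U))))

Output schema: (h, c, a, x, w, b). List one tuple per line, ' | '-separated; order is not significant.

Row counts bottom-up:
  S → 6
  U → 5
  σ[b<=3](U) → 1
  σ[b<=7](σ[b<=3](U)) → 1
  (S ⋈[g=b] σ[b<=7](σ[b<=3](U))) → 1
  ρ[c/g]((S ⋈[g=b] σ[b<=7](σ[b<=3](U)))) → 1

== RESULT ==
h | c | a | x | w | b
3 | 2 | 9 | s | r | 2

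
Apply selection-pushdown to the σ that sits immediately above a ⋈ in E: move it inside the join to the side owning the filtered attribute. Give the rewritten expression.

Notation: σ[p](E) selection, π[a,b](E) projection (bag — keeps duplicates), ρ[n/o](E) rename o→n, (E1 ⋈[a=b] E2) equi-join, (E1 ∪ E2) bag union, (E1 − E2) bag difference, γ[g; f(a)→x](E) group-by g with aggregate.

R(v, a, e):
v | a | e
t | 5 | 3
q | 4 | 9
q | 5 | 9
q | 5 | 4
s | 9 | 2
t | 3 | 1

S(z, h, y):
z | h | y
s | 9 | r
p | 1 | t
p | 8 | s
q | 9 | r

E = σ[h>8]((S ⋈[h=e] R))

σ filters on h, owned by the left side.
E' = (σ[h>8](S) ⋈[h=e] R)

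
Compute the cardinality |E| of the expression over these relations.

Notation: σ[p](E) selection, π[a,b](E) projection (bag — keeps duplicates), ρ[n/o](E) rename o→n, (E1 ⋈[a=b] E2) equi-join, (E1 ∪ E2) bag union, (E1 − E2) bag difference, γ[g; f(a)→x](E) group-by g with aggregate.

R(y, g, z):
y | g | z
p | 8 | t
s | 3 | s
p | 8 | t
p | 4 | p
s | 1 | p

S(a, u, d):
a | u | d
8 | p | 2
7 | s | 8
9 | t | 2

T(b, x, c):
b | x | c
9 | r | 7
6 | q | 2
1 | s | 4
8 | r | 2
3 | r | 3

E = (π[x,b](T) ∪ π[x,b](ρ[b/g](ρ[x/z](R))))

Per-node cardinality:
  T → 5
  π[x,b](T) → 5
  R → 5
  ρ[x/z](R) → 5
  ρ[b/g](ρ[x/z](R)) → 5
  π[x,b](ρ[b/g](ρ[x/z](R))) → 5
  (π[x,b](T) ∪ π[x,b](ρ[b/g](ρ[x/z](R)))) → 10

|E| = 10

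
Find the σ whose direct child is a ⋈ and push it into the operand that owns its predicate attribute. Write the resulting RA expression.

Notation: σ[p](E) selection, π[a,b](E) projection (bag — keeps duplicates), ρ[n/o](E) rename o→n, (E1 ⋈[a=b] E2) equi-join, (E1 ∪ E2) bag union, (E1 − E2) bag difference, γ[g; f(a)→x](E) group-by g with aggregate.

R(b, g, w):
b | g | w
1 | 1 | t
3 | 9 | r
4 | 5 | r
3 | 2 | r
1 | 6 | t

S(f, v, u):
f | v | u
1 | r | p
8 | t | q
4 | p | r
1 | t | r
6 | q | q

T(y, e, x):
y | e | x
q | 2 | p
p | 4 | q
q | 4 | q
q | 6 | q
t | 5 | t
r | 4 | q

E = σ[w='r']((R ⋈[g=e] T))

σ filters on w, owned by the left side.
E' = (σ[w='r'](R) ⋈[g=e] T)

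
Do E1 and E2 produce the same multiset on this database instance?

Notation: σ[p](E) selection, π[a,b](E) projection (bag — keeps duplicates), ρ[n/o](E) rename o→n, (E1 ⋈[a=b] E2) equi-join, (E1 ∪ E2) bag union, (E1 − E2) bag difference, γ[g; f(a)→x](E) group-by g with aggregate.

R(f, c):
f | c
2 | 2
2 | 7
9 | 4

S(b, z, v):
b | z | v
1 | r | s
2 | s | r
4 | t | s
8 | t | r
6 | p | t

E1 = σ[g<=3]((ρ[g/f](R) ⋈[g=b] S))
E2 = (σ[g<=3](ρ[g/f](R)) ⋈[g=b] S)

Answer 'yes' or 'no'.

E1 subexpression sizes:
  R → 3
  ρ[g/f](R) → 3
  S → 5
  (ρ[g/f](R) ⋈[g=b] S) → 2
  σ[g<=3]((ρ[g/f](R) ⋈[g=b] S)) → 2
E2 subexpression sizes:
  R → 3
  ρ[g/f](R) → 3
  σ[g<=3](ρ[g/f](R)) → 2
  S → 5
  (σ[g<=3](ρ[g/f](R)) ⋈[g=b] S) → 2

E1 and E2 produce the same multiset:
g | c | b | z | v
2 | 2 | 2 | s | r
2 | 7 | 2 | s | r

yes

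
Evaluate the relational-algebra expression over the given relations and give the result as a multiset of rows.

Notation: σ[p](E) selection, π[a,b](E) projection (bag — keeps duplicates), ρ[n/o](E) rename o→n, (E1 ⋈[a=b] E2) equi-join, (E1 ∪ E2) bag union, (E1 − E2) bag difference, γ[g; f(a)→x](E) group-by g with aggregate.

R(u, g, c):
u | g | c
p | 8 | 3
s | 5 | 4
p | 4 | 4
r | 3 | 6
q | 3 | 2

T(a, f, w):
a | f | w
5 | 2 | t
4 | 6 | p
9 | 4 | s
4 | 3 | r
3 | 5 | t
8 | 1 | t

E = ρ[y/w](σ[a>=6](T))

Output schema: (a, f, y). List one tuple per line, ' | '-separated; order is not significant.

Stepwise |·|:
  T → 6
  σ[a>=6](T) → 2
  ρ[y/w](σ[a>=6](T)) → 2

== RESULT ==
a | f | y
8 | 1 | t
9 | 4 | s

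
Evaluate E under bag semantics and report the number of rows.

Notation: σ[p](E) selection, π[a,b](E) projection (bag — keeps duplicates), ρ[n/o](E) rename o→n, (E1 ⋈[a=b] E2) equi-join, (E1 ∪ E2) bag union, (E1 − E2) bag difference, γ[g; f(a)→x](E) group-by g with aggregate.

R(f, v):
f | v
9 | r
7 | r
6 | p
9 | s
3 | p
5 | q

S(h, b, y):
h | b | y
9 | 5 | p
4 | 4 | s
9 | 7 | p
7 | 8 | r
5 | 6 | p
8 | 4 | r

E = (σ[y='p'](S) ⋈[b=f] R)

Subexpression sizes:
  S → 6
  σ[y='p'](S) → 3
  R → 6
  (σ[y='p'](S) ⋈[b=f] R) → 3

|E| = 3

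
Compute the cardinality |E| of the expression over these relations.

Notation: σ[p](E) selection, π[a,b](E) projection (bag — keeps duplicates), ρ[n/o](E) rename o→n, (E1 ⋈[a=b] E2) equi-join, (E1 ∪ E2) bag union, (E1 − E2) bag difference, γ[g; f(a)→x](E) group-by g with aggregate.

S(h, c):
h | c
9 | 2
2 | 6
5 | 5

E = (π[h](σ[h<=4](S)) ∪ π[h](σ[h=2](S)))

Per-node cardinality:
  S → 3
  σ[h<=4](S) → 1
  π[h](σ[h<=4](S)) → 1
  S → 3
  σ[h=2](S) → 1
  π[h](σ[h=2](S)) → 1
  (π[h](σ[h<=4](S)) ∪ π[h](σ[h=2](S))) → 2

|E| = 2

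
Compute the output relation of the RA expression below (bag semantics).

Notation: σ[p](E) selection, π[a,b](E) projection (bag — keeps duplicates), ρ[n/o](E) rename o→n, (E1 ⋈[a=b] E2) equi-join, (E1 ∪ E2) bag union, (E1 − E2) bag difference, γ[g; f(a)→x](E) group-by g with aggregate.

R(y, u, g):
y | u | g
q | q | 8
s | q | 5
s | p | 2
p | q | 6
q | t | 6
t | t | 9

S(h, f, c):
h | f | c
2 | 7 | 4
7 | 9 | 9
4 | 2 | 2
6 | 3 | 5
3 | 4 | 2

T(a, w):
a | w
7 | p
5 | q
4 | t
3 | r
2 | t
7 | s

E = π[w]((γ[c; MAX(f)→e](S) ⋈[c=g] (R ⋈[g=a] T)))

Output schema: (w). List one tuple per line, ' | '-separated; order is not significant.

Stepwise |·|:
  S → 5
  γ[c; MAX(f)→e](S) → 4
  R → 6
  T → 6
  (R ⋈[g=a] T) → 2
  (γ[c; MAX(f)→e](S) ⋈[c=g] (R ⋈[g=a] T)) → 2
  π[w]((γ[c; MAX(f)→e](S) ⋈[c=g] (R ⋈[g=a] T))) → 2

== RESULT ==
w
q
t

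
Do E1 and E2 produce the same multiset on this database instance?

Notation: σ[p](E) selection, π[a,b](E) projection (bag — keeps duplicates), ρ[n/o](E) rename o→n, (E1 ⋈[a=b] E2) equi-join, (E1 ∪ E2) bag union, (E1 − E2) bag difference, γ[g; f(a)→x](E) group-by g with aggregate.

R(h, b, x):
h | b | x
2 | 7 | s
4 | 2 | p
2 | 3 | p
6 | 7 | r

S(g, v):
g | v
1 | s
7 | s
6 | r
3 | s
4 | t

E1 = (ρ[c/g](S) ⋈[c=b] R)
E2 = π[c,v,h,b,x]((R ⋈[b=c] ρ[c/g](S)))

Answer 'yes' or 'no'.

E1 per-node cardinality:
  S → 5
  ρ[c/g](S) → 5
  R → 4
  (ρ[c/g](S) ⋈[c=b] R) → 3
E2 per-node cardinality:
  R → 4
  S → 5
  ρ[c/g](S) → 5
  (R ⋈[b=c] ρ[c/g](S)) → 3
  π[c,v,h,b,x]((R ⋈[b=c] ρ[c/g](S))) → 3

E1 and E2 produce the same multiset:
c | v | h | b | x
3 | s | 2 | 3 | p
7 | s | 2 | 7 | s
7 | s | 6 | 7 | r

yes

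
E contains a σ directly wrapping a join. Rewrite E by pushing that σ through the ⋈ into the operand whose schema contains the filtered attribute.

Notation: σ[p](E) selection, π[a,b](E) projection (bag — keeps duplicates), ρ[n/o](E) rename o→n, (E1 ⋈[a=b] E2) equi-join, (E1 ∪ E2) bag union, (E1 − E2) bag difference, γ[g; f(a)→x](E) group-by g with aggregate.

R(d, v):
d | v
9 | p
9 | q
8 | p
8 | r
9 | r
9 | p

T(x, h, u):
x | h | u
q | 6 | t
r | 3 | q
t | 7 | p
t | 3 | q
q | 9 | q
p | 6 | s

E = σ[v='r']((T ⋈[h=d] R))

σ filters on v, owned by the right side.
E' = (T ⋈[h=d] σ[v='r'](R))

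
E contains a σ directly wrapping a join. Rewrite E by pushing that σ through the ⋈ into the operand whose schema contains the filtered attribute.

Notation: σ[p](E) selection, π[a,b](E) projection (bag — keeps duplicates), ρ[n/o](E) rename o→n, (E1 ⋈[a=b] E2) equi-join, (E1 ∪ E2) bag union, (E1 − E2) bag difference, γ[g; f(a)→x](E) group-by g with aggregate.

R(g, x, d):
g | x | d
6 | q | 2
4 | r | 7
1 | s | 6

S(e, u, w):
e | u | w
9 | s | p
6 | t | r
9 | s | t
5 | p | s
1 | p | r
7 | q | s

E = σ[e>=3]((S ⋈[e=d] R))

σ filters on e, owned by the left side.
E' = (σ[e>=3](S) ⋈[e=d] R)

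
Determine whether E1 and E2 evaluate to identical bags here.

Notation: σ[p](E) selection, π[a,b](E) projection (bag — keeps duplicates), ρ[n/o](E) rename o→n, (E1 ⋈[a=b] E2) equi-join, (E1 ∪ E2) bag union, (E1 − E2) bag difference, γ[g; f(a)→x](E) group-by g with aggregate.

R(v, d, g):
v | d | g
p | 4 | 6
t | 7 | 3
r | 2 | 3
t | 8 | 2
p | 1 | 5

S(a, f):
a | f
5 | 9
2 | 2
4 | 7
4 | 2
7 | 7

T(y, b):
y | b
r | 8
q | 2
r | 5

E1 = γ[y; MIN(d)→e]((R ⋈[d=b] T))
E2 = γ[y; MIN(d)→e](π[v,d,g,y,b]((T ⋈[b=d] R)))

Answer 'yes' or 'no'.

E1 per-node cardinality:
  R → 5
  T → 3
  (R ⋈[d=b] T) → 2
  γ[y; MIN(d)→e]((R ⋈[d=b] T)) → 2
E2 per-node cardinality:
  T → 3
  R → 5
  (T ⋈[b=d] R) → 2
  π[v,d,g,y,b]((T ⋈[b=d] R)) → 2
  γ[y; MIN(d)→e](π[v,d,g,y,b]((T ⋈[b=d] R))) → 2

E1 and E2 produce the same multiset:
y | e
q | 2
r | 8

yes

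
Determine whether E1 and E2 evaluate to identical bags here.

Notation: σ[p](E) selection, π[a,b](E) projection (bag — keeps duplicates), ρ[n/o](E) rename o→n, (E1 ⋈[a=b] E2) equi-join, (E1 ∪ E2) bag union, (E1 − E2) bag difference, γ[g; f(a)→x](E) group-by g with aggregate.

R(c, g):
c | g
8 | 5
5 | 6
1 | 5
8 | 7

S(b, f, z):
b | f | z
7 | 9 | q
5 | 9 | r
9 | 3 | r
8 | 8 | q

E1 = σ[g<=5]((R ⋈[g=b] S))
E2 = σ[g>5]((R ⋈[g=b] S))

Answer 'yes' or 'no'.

E1 subexpression sizes:
  R → 4
  S → 4
  (R ⋈[g=b] S) → 3
  σ[g<=5]((R ⋈[g=b] S)) → 2
E2 subexpression sizes:
  R → 4
  S → 4
  (R ⋈[g=b] S) → 3
  σ[g>5]((R ⋈[g=b] S)) → 1

E1 result:
c | g | b | f | z
1 | 5 | 5 | 9 | r
8 | 5 | 5 | 9 | r
E2 result:
c | g | b | f | z
8 | 7 | 7 | 9 | q
Witness: (1, 5, 5, 9, 'r') appears 1× in E1 but 0× in E2.

no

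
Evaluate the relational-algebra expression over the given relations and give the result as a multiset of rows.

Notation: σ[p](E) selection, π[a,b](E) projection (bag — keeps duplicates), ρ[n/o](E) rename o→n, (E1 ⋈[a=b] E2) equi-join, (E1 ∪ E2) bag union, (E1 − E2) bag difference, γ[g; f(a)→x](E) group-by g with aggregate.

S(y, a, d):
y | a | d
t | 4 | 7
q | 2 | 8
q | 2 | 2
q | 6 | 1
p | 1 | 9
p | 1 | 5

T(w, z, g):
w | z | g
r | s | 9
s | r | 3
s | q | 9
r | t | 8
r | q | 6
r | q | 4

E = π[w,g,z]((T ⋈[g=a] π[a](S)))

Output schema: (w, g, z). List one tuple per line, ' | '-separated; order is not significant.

Subexpression sizes:
  T → 6
  S → 6
  π[a](S) → 6
  (T ⋈[g=a] π[a](S)) → 2
  π[w,g,z]((T ⋈[g=a] π[a](S))) → 2

== RESULT ==
w | g | z
r | 4 | q
r | 6 | q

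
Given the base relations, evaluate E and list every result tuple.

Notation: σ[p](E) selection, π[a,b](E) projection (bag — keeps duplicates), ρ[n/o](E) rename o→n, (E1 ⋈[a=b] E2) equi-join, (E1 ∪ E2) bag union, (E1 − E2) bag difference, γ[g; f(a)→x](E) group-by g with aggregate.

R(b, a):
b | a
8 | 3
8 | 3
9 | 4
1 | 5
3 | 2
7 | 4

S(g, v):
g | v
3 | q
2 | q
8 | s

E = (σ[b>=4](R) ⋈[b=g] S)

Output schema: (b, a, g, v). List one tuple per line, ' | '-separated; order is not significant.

Row counts bottom-up:
  R → 6
  σ[b>=4](R) → 4
  S → 3
  (σ[b>=4](R) ⋈[b=g] S) → 2

== RESULT ==
b | a | g | v
8 | 3 | 8 | s
8 | 3 | 8 | s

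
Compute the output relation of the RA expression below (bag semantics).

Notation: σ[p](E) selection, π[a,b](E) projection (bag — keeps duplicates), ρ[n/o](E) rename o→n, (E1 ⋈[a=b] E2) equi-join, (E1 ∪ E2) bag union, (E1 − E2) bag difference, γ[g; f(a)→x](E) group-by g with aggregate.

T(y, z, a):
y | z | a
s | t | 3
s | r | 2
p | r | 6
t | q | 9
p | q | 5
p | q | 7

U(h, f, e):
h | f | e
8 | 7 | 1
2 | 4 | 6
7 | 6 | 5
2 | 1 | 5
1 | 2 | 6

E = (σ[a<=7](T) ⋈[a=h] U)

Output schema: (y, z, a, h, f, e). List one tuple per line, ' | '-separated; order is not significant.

Subexpression sizes:
  T → 6
  σ[a<=7](T) → 5
  U → 5
  (σ[a<=7](T) ⋈[a=h] U) → 3

== RESULT ==
y | z | a | h | f | e
p | q | 7 | 7 | 6 | 5
s | r | 2 | 2 | 1 | 5
s | r | 2 | 2 | 4 | 6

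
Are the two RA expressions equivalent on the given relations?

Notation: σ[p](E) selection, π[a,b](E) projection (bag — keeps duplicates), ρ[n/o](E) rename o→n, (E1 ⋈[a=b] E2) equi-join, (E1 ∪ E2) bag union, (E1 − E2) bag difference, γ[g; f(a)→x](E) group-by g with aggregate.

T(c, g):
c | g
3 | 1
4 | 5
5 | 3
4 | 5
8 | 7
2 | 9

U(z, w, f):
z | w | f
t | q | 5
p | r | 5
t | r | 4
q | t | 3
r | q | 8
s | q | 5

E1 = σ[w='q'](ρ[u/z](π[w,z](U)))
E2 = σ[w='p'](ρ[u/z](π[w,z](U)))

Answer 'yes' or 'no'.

E1 per-node cardinality:
  U → 6
  π[w,z](U) → 6
  ρ[u/z](π[w,z](U)) → 6
  σ[w='q'](ρ[u/z](π[w,z](U))) → 3
E2 per-node cardinality:
  U → 6
  π[w,z](U) → 6
  ρ[u/z](π[w,z](U)) → 6
  σ[w='p'](ρ[u/z](π[w,z](U))) → 0

E1 result:
w | u
q | r
q | s
q | t
E2 result:
w | u
(0 rows)
Witness: ('q', 't') appears 1× in E1 but 0× in E2.

no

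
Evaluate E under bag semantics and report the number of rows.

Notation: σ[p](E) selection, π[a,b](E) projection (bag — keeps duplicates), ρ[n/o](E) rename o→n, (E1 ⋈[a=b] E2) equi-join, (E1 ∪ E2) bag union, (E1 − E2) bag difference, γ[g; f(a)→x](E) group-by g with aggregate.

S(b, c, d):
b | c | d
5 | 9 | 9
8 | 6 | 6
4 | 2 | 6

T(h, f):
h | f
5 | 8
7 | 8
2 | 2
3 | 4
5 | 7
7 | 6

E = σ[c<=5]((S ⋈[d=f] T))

Stepwise |·|:
  S → 3
  T → 6
  (S ⋈[d=f] T) → 2
  σ[c<=5]((S ⋈[d=f] T)) → 1

|E| = 1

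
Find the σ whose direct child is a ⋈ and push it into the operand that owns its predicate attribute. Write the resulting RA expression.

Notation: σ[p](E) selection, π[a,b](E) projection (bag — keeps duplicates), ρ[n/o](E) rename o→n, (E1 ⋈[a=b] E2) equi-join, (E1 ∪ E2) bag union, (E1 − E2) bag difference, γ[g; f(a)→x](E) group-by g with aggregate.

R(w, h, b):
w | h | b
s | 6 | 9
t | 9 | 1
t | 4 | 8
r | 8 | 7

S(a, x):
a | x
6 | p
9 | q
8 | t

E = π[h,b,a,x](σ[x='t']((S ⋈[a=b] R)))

σ filters on x, owned by the left side.
E' = π[h,b,a,x]((σ[x='t'](S) ⋈[a=b] R))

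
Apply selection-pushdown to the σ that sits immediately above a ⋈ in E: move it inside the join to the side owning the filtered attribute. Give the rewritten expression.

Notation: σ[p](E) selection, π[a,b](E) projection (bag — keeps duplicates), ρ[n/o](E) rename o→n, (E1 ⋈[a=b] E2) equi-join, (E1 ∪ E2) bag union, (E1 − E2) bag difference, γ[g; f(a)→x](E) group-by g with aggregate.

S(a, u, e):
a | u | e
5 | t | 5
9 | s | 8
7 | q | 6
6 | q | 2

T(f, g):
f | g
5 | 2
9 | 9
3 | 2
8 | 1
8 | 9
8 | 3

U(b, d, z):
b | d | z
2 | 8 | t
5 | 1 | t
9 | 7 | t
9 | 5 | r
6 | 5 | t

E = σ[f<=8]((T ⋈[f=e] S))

σ filters on f, owned by the left side.
E' = (σ[f<=8](T) ⋈[f=e] S)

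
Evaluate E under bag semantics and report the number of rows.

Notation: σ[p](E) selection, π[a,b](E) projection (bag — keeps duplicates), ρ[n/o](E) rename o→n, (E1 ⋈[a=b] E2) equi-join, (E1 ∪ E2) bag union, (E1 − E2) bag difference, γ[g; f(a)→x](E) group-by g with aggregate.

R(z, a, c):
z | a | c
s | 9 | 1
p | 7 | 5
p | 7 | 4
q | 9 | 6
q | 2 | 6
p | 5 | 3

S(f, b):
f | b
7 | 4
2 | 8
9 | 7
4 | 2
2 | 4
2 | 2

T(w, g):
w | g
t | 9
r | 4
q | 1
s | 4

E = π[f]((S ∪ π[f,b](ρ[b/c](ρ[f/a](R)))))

Subexpression sizes:
  S → 6
  R → 6
  ρ[f/a](R) → 6
  ρ[b/c](ρ[f/a](R)) → 6
  π[f,b](ρ[b/c](ρ[f/a](R))) → 6
  (S ∪ π[f,b](ρ[b/c](ρ[f/a](R)))) → 12
  π[f]((S ∪ π[f,b](ρ[b/c](ρ[f/a](R))))) → 12

|E| = 12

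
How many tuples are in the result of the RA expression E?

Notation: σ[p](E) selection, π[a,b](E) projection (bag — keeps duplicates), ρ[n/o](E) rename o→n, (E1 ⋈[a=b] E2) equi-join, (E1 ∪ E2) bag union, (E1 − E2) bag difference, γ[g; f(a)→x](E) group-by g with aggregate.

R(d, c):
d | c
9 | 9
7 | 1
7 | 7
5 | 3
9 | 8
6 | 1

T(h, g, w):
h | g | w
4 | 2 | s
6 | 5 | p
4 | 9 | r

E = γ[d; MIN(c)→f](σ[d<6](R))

Row counts bottom-up:
  R → 6
  σ[d<6](R) → 1
  γ[d; MIN(c)→f](σ[d<6](R)) → 1

|E| = 1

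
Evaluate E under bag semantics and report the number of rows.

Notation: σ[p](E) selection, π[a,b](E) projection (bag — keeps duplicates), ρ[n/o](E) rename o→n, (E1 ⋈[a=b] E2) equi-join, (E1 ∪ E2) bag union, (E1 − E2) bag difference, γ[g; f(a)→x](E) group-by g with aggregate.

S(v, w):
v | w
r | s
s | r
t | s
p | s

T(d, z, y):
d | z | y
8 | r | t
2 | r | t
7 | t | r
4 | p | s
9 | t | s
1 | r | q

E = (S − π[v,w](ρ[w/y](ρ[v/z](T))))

Row counts bottom-up:
  S → 4
  T → 6
  ρ[v/z](T) → 6
  ρ[w/y](ρ[v/z](T)) → 6
  π[v,w](ρ[w/y](ρ[v/z](T))) → 6
  (S − π[v,w](ρ[w/y](ρ[v/z](T)))) → 2

|E| = 2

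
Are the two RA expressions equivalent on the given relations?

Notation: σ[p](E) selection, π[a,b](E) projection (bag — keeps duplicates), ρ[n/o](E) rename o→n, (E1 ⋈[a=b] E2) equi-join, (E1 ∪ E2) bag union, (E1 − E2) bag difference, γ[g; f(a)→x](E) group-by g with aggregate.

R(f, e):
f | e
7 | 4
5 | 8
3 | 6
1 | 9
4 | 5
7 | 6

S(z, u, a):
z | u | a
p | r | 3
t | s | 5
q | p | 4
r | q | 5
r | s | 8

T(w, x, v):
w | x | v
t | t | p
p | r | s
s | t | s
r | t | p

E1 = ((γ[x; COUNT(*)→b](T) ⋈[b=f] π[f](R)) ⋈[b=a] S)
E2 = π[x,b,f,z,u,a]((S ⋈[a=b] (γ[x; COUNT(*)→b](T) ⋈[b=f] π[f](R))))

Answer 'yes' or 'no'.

E1 row counts bottom-up:
  T → 4
  γ[x; COUNT(*)→b](T) → 2
  R → 6
  π[f](R) → 6
  (γ[x; COUNT(*)→b](T) ⋈[b=f] π[f](R)) → 2
  S → 5
  ((γ[x; COUNT(*)→b](T) ⋈[b=f] π[f](R)) ⋈[b=a] S) → 1
E2 row counts bottom-up:
  S → 5
  T → 4
  γ[x; COUNT(*)→b](T) → 2
  R → 6
  π[f](R) → 6
  (γ[x; COUNT(*)→b](T) ⋈[b=f] π[f](R)) → 2
  (S ⋈[a=b] (γ[x; COUNT(*)→b](T) ⋈[b=f] π[f](R))) → 1
  π[x,b,f,z,u,a]((S ⋈[a=b] (γ[x; COUNT(*)→b](T) ⋈[b=f] π[f](R)))) → 1

E1 and E2 produce the same multiset:
x | b | f | z | u | a
t | 3 | 3 | p | r | 3

yes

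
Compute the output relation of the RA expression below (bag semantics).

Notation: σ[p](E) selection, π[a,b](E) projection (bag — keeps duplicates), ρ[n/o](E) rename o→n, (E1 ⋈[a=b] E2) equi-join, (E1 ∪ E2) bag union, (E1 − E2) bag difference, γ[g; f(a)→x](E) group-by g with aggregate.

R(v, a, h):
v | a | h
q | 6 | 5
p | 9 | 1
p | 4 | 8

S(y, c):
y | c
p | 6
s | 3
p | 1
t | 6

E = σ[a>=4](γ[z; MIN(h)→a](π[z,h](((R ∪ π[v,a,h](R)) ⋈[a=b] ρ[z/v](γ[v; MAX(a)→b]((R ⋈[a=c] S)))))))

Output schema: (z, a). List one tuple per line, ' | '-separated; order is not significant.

Stepwise |·|:
  R → 3
  R → 3
  π[v,a,h](R) → 3
  (R ∪ π[v,a,h](R)) → 6
  R → 3
  S → 4
  (R ⋈[a=c] S) → 2
  γ[v; MAX(a)→b]((R ⋈[a=c] S)) → 1
  ρ[z/v](γ[v; MAX(a)→b]((R ⋈[a=c] S))) → 1
  ((R ∪ π[v,a,h](R)) ⋈[a=b] ρ[z/v](γ[v; MAX(a)→b]((R ⋈[a=c] S)))) → 2
  π[z,h](((R ∪ π[v,a,h](R)) ⋈[a=b] ρ[z/v](γ[v; MAX(a)→b]((R ⋈[a=c] S))))) → 2
  γ[z; MIN(h)→a](π[z,h](((R ∪ π[v,a,h](R)) ⋈[a=b] ρ[z/v](γ[v; MAX(a)→b]((R ⋈[a=c] S)))))) → 1
  σ[a>=4](γ[z; MIN(h)→a](π[z,h](((R ∪ π[v,a,h](R)) ⋈[a=b] ρ[z/v](γ[v; MAX(a)→b]((R ⋈[a=c] S))))))) → 1

== RESULT ==
z | a
q | 5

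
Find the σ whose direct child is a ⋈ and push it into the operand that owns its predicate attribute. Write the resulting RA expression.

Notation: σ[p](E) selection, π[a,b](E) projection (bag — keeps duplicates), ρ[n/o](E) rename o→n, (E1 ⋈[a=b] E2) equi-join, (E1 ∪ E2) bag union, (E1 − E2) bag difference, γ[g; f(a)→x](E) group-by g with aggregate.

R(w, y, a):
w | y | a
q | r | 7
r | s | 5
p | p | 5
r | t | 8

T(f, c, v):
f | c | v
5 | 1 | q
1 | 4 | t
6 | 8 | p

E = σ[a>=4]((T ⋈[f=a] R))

σ filters on a, owned by the right side.
E' = (T ⋈[f=a] σ[a>=4](R))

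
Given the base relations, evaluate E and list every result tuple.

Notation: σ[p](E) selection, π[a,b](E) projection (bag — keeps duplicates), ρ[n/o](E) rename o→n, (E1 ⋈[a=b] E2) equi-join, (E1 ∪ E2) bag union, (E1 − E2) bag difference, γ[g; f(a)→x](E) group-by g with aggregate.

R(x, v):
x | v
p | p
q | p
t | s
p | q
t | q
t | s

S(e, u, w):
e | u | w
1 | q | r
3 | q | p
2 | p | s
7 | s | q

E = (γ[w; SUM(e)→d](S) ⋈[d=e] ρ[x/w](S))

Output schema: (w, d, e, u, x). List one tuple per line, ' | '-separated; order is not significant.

Stepwise |·|:
  S → 4
  γ[w; SUM(e)→d](S) → 4
  S → 4
  ρ[x/w](S) → 4
  (γ[w; SUM(e)→d](S) ⋈[d=e] ρ[x/w](S)) → 4

== RESULT ==
w | d | e | u | x
p | 3 | 3 | q | p
q | 7 | 7 | s | q
r | 1 | 1 | q | r
s | 2 | 2 | p | s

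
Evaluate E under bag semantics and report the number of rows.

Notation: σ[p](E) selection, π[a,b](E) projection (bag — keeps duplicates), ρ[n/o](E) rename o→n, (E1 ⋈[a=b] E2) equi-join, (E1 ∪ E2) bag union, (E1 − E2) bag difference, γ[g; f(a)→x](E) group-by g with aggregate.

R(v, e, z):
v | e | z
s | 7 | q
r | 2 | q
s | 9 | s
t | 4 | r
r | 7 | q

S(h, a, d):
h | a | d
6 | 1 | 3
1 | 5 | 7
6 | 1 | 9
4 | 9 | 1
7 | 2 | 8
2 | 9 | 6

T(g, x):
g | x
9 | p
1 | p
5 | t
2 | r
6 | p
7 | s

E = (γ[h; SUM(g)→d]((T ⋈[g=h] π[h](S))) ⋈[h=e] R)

Row counts bottom-up:
  T → 6
  S → 6
  π[h](S) → 6
  (T ⋈[g=h] π[h](S)) → 5
  γ[h; SUM(g)→d]((T ⋈[g=h] π[h](S))) → 4
  R → 5
  (γ[h; SUM(g)→d]((T ⋈[g=h] π[h](S))) ⋈[h=e] R) → 3

|E| = 3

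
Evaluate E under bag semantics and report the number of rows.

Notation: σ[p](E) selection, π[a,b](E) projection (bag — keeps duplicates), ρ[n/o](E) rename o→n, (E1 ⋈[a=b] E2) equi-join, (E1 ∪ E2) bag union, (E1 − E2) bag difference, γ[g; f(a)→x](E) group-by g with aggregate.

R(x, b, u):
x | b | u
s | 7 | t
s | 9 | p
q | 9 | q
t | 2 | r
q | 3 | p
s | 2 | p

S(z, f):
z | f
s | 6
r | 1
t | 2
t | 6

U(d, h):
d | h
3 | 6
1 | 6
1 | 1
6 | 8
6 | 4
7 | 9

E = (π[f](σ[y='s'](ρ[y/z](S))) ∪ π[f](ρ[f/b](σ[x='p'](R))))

Row counts bottom-up:
  S → 4
  ρ[y/z](S) → 4
  σ[y='s'](ρ[y/z](S)) → 1
  π[f](σ[y='s'](ρ[y/z](S))) → 1
  R → 6
  σ[x='p'](R) → 0
  ρ[f/b](σ[x='p'](R)) → 0
  π[f](ρ[f/b](σ[x='p'](R))) → 0
  (π[f](σ[y='s'](ρ[y/z](S))) ∪ π[f](ρ[f/b](σ[x='p'](R)))) → 1

|E| = 1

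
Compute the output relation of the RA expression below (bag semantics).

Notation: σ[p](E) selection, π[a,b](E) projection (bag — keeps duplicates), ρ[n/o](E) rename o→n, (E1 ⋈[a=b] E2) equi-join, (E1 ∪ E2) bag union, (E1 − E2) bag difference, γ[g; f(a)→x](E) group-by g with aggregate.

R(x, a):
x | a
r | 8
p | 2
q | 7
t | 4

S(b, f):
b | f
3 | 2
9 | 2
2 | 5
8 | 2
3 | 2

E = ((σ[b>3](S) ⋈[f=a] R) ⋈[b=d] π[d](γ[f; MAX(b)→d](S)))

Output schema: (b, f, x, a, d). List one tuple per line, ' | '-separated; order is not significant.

Per-node cardinality:
  S → 5
  σ[b>3](S) → 2
  R → 4
  (σ[b>3](S) ⋈[f=a] R) → 2
  S → 5
  γ[f; MAX(b)→d](S) → 2
  π[d](γ[f; MAX(b)→d](S)) → 2
  ((σ[b>3](S) ⋈[f=a] R) ⋈[b=d] π[d](γ[f; MAX(b)→d](S))) → 1

== RESULT ==
b | f | x | a | d
9 | 2 | p | 2 | 9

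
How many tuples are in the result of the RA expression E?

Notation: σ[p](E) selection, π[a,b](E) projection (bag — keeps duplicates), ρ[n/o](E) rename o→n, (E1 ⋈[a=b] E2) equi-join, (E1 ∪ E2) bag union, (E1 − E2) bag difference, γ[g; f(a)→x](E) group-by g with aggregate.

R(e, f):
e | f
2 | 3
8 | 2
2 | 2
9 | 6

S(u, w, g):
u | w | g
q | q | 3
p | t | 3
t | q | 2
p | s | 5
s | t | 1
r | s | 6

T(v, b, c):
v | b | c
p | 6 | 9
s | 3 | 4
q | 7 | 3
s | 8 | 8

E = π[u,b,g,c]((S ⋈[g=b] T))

Row counts bottom-up:
  S → 6
  T → 4
  (S ⋈[g=b] T) → 3
  π[u,b,g,c]((S ⋈[g=b] T)) → 3

|E| = 3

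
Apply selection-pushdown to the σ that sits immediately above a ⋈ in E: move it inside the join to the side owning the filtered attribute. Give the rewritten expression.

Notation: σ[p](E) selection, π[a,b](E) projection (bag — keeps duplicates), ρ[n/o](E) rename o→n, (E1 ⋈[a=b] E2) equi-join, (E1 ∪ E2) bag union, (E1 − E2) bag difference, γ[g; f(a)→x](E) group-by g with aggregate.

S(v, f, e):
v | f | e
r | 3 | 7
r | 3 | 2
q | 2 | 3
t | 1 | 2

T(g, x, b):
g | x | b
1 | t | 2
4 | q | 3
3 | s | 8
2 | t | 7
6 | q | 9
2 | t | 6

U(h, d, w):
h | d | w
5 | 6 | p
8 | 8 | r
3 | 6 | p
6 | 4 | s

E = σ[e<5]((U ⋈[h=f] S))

σ filters on e, owned by the right side.
E' = (U ⋈[h=f] σ[e<5](S))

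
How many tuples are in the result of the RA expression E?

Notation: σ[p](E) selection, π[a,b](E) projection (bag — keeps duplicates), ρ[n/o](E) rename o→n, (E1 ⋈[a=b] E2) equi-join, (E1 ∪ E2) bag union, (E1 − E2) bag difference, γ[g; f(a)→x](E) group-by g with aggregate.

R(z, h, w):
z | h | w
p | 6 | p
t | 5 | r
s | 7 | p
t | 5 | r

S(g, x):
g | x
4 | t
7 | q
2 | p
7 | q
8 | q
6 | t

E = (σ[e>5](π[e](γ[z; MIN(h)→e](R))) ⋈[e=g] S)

Row counts bottom-up:
  R → 4
  γ[z; MIN(h)→e](R) → 3
  π[e](γ[z; MIN(h)→e](R)) → 3
  σ[e>5](π[e](γ[z; MIN(h)→e](R))) → 2
  S → 6
  (σ[e>5](π[e](γ[z; MIN(h)→e](R))) ⋈[e=g] S) → 3

|E| = 3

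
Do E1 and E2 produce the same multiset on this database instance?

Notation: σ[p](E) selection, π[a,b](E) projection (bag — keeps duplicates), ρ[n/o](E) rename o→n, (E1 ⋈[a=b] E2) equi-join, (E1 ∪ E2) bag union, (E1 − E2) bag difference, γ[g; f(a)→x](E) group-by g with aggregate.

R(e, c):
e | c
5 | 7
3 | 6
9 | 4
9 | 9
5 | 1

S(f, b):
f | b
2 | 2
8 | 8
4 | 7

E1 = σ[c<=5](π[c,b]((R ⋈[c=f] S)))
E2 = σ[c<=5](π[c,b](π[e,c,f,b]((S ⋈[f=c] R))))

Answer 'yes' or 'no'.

E1 subexpression sizes:
  R → 5
  S → 3
  (R ⋈[c=f] S) → 1
  π[c,b]((R ⋈[c=f] S)) → 1
  σ[c<=5](π[c,b]((R ⋈[c=f] S))) → 1
E2 subexpression sizes:
  S → 3
  R → 5
  (S ⋈[f=c] R) → 1
  π[e,c,f,b]((S ⋈[f=c] R)) → 1
  π[c,b](π[e,c,f,b]((S ⋈[f=c] R))) → 1
  σ[c<=5](π[c,b](π[e,c,f,b]((S ⋈[f=c] R)))) → 1

E1 and E2 produce the same multiset:
c | b
4 | 7

yes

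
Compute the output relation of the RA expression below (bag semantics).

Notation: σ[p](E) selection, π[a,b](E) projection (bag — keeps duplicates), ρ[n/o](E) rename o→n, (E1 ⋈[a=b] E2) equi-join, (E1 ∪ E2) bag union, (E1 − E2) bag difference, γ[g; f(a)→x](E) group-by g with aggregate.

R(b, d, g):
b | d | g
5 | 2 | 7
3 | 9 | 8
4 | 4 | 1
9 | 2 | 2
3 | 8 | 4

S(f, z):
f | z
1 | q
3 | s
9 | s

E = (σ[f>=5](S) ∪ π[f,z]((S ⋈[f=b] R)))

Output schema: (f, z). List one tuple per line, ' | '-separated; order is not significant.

Subexpression sizes:
  S → 3
  σ[f>=5](S) → 1
  S → 3
  R → 5
  (S ⋈[f=b] R) → 3
  π[f,z]((S ⋈[f=b] R)) → 3
  (σ[f>=5](S) ∪ π[f,z]((S ⋈[f=b] R))) → 4

== RESULT ==
f | z
3 | s
3 | s
9 | s
9 | s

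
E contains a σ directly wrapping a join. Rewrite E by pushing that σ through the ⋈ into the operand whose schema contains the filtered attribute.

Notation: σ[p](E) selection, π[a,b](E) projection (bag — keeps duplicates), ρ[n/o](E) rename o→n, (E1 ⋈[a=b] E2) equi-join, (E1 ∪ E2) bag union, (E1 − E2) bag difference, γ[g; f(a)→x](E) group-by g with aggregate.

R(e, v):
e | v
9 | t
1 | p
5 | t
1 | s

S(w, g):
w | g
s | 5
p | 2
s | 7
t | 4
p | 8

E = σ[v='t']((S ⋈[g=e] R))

σ filters on v, owned by the right side.
E' = (S ⋈[g=e] σ[v='t'](R))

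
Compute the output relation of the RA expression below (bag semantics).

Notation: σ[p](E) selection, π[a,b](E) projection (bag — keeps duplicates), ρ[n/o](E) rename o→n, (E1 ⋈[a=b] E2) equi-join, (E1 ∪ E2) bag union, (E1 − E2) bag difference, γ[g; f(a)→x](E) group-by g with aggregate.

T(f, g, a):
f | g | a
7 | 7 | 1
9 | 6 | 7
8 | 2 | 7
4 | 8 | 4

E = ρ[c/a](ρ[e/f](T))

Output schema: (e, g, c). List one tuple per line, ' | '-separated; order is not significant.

Row counts bottom-up:
  T → 4
  ρ[e/f](T) → 4
  ρ[c/a](ρ[e/f](T)) → 4

== RESULT ==
e | g | c
4 | 8 | 4
7 | 7 | 1
8 | 2 | 7
9 | 6 | 7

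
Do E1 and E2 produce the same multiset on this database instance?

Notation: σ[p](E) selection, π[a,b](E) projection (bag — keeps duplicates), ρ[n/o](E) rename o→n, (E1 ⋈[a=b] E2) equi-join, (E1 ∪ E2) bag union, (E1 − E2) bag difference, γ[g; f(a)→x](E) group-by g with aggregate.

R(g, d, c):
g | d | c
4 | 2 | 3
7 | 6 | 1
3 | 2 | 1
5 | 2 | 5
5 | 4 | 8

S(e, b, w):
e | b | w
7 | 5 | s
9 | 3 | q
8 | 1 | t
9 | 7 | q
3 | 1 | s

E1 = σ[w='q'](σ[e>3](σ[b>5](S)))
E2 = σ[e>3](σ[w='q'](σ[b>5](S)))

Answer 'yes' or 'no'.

E1 per-node cardinality:
  S → 5
  σ[b>5](S) → 1
  σ[e>3](σ[b>5](S)) → 1
  σ[w='q'](σ[e>3](σ[b>5](S))) → 1
E2 per-node cardinality:
  S → 5
  σ[b>5](S) → 1
  σ[w='q'](σ[b>5](S)) → 1
  σ[e>3](σ[w='q'](σ[b>5](S))) → 1

E1 and E2 produce the same multiset:
e | b | w
9 | 7 | q

yes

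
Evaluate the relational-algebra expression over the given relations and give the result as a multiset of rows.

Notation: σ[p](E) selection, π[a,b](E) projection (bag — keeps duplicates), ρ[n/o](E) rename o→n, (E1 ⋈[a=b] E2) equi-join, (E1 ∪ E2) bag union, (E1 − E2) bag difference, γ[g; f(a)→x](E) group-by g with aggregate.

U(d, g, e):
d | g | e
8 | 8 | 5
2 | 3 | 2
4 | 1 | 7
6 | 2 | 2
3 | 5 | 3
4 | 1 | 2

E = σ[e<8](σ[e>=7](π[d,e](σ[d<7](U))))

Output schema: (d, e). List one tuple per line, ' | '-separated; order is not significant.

Row counts bottom-up:
  U → 6
  σ[d<7](U) → 5
  π[d,e](σ[d<7](U)) → 5
  σ[e>=7](π[d,e](σ[d<7](U))) → 1
  σ[e<8](σ[e>=7](π[d,e](σ[d<7](U)))) → 1

== RESULT ==
d | e
4 | 7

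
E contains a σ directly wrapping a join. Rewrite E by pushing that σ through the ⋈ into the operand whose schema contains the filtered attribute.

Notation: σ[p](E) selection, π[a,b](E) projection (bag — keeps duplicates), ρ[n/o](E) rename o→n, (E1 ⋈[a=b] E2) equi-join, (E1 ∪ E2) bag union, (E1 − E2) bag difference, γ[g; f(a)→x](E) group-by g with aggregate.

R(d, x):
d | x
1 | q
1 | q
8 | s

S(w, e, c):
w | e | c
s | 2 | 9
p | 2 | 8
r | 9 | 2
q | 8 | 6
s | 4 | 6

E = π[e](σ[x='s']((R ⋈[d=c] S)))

σ filters on x, owned by the left side.
E' = π[e]((σ[x='s'](R) ⋈[d=c] S))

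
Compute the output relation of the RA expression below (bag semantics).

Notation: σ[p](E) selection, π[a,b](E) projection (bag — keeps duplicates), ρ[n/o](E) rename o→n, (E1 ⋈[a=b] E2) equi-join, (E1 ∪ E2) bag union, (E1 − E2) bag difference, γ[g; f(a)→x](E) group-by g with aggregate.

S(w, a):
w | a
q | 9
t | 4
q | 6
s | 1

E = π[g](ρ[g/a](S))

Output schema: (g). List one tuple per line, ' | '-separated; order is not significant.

Stepwise |·|:
  S → 4
  ρ[g/a](S) → 4
  π[g](ρ[g/a](S)) → 4

== RESULT ==
g
1
4
6
9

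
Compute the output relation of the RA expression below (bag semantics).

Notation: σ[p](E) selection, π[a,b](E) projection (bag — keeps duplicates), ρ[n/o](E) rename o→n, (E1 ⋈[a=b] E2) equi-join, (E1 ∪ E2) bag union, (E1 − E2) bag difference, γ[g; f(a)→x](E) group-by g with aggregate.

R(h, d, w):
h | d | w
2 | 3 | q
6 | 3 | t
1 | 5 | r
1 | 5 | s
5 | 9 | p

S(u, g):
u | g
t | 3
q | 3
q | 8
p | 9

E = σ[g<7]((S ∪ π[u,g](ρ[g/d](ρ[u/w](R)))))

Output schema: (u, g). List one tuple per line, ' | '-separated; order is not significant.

Per-node cardinality:
  S → 4
  R → 5
  ρ[u/w](R) → 5
  ρ[g/d](ρ[u/w](R)) → 5
  π[u,g](ρ[g/d](ρ[u/w](R))) → 5
  (S ∪ π[u,g](ρ[g/d](ρ[u/w](R)))) → 9
  σ[g<7]((S ∪ π[u,g](ρ[g/d](ρ[u/w](R))))) → 6

== RESULT ==
u | g
q | 3
q | 3
r | 5
s | 5
t | 3
t | 3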